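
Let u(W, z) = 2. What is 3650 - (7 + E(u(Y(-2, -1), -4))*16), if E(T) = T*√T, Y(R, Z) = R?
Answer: 3643 - 32*√2 ≈ 3597.7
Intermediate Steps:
E(T) = T^(3/2)
3650 - (7 + E(u(Y(-2, -1), -4))*16) = 3650 - (7 + 2^(3/2)*16) = 3650 - (7 + (2*√2)*16) = 3650 - (7 + 32*√2) = 3650 + (-7 - 32*√2) = 3643 - 32*√2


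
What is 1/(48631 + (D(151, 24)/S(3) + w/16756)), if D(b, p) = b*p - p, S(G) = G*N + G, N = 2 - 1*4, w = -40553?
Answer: 16756/794713283 ≈ 2.1084e-5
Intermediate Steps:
N = -2 (N = 2 - 4 = -2)
S(G) = -G (S(G) = G*(-2) + G = -2*G + G = -G)
D(b, p) = -p + b*p
1/(48631 + (D(151, 24)/S(3) + w/16756)) = 1/(48631 + ((24*(-1 + 151))/((-1*3)) - 40553/16756)) = 1/(48631 + ((24*150)/(-3) - 40553*1/16756)) = 1/(48631 + (3600*(-1/3) - 40553/16756)) = 1/(48631 + (-1200 - 40553/16756)) = 1/(48631 - 20147753/16756) = 1/(794713283/16756) = 16756/794713283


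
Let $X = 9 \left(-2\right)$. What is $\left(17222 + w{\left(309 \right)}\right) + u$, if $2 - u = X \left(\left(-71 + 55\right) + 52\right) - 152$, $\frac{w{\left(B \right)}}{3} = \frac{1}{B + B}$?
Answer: $\frac{3712945}{206} \approx 18024.0$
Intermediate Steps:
$w{\left(B \right)} = \frac{3}{2 B}$ ($w{\left(B \right)} = \frac{3}{B + B} = \frac{3}{2 B}$)
$X = -18$
$u = 802$ ($u = 2 - \left(- 18 \left(\left(-71 + 55\right) + 52\right) - 152\right) = 2 - \left(- 18 \left(-16 + 52\right) - 152\right) = 2 - \left(\left(-18\right) 36 - 152\right) = 2 - \left(-648 - 152\right) = 2 - -800 = 2 + 800 = 802$)
$\left(17222 + w{\left(309 \right)}\right) + u = \left(17222 + \frac{3}{2 \cdot 309}\right) + 802 = \left(17222 + \frac{3}{2} \cdot \frac{1}{309}\right) + 802 = \left(17222 + \frac{1}{206}\right) + 802 = \frac{3547733}{206} + 802 = \frac{3712945}{206}$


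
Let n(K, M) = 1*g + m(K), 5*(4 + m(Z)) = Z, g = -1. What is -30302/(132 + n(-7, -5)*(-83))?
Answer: -75755/1658 ≈ -45.691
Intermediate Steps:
m(Z) = -4 + Z/5
n(K, M) = -5 + K/5 (n(K, M) = 1*(-1) + (-4 + K/5) = -1 + (-4 + K/5) = -5 + K/5)
-30302/(132 + n(-7, -5)*(-83)) = -30302/(132 + (-5 + (⅕)*(-7))*(-83)) = -30302/(132 + (-5 - 7/5)*(-83)) = -30302/(132 - 32/5*(-83)) = -30302/(132 + 2656/5) = -30302/3316/5 = -30302*5/3316 = -75755/1658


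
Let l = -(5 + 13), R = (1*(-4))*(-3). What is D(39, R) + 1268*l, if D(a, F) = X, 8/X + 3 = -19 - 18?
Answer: -114121/5 ≈ -22824.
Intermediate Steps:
X = -⅕ (X = 8/(-3 + (-19 - 18)) = 8/(-3 - 37) = 8/(-40) = 8*(-1/40) = -⅕ ≈ -0.20000)
R = 12 (R = -4*(-3) = 12)
D(a, F) = -⅕
l = -18 (l = -1*18 = -18)
D(39, R) + 1268*l = -⅕ + 1268*(-18) = -⅕ - 22824 = -114121/5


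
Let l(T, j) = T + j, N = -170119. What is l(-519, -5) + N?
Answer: -170643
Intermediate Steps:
l(-519, -5) + N = (-519 - 5) - 170119 = -524 - 170119 = -170643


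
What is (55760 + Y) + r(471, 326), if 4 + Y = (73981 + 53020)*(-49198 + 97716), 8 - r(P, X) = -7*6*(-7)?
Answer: 6161889988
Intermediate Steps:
r(P, X) = -286 (r(P, X) = 8 - (-7*6)*(-7) = 8 - (-42)*(-7) = 8 - 1*294 = 8 - 294 = -286)
Y = 6161834514 (Y = -4 + (73981 + 53020)*(-49198 + 97716) = -4 + 127001*48518 = -4 + 6161834518 = 6161834514)
(55760 + Y) + r(471, 326) = (55760 + 6161834514) - 286 = 6161890274 - 286 = 6161889988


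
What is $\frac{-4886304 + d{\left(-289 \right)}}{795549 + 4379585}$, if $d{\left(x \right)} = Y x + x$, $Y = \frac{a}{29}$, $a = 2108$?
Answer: $- \frac{142320409}{150078886} \approx -0.9483$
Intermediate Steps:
$Y = \frac{2108}{29} \approx 72.69$
$d{\left(x \right)} = \frac{2137 x}{29}$ ($d{\left(x \right)} = \frac{2108 x}{29} + x = \frac{2137 x}{29}$)
$\frac{-4886304 + d{\left(-289 \right)}}{795549 + 4379585} = \frac{-4886304 + \frac{2137}{29} \left(-289\right)}{795549 + 4379585} = \frac{-4886304 - \frac{617593}{29}}{5175134} = \left(- \frac{142320409}{29}\right) \frac{1}{5175134} = - \frac{142320409}{150078886}$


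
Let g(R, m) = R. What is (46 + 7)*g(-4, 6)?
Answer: -212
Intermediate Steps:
(46 + 7)*g(-4, 6) = (46 + 7)*(-4) = 53*(-4) = -212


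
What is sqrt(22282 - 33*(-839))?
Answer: sqrt(49969) ≈ 223.54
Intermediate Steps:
sqrt(22282 - 33*(-839)) = sqrt(22282 + 27687) = sqrt(49969)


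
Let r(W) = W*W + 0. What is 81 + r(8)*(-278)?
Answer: -17711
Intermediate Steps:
r(W) = W**2 (r(W) = W**2 + 0 = W**2)
81 + r(8)*(-278) = 81 + 8**2*(-278) = 81 + 64*(-278) = 81 - 17792 = -17711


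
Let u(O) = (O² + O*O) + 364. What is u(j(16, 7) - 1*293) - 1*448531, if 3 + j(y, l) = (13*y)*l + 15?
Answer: 2313083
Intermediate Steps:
j(y, l) = 12 + 13*l*y (j(y, l) = -3 + ((13*y)*l + 15) = -3 + (13*l*y + 15) = -3 + (15 + 13*l*y) = 12 + 13*l*y)
u(O) = 364 + 2*O² (u(O) = (O² + O²) + 364 = 2*O² + 364 = 364 + 2*O²)
u(j(16, 7) - 1*293) - 1*448531 = (364 + 2*((12 + 13*7*16) - 1*293)²) - 1*448531 = (364 + 2*((12 + 1456) - 293)²) - 448531 = (364 + 2*(1468 - 293)²) - 448531 = (364 + 2*1175²) - 448531 = (364 + 2*1380625) - 448531 = (364 + 2761250) - 448531 = 2761614 - 448531 = 2313083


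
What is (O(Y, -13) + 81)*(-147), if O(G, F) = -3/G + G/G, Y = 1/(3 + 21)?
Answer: -1470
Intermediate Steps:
Y = 1/24 ≈ 0.041667
O(G, F) = 1 - 3/G (O(G, F) = -3/G + 1 = 1 - 3/G)
(O(Y, -13) + 81)*(-147) = ((-3 + 1/24)/(1/24) + 81)*(-147) = (24*(-71/24) + 81)*(-147) = (-71 + 81)*(-147) = 10*(-147) = -1470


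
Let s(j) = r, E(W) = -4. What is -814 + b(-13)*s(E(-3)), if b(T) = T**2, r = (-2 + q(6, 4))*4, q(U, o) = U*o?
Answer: 14058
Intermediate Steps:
r = 88 (r = (-2 + 6*4)*4 = (-2 + 24)*4 = 22*4 = 88)
s(j) = 88
-814 + b(-13)*s(E(-3)) = -814 + (-13)**2*88 = -814 + 169*88 = -814 + 14872 = 14058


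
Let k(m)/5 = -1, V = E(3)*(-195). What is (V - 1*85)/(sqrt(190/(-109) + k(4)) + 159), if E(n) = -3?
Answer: 722125/229697 - 875*I*sqrt(1635)/689091 ≈ 3.1438 - 0.051344*I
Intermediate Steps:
V = 585 (V = -3*(-195) = 585)
k(m) = -5 (k(m) = 5*(-1) = -5)
(V - 1*85)/(sqrt(190/(-109) + k(4)) + 159) = (585 - 1*85)/(sqrt(190/(-109) - 5) + 159) = (585 - 85)/(sqrt(190*(-1/109) - 5) + 159) = 500/(sqrt(-190/109 - 5) + 159) = 500/(sqrt(-735/109) + 159) = 500/(7*I*sqrt(1635)/109 + 159) = 500/(159 + 7*I*sqrt(1635)/109)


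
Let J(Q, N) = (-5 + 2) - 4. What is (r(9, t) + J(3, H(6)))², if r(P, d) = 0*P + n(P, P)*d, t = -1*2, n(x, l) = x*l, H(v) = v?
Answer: 28561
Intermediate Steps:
n(x, l) = l*x
t = -2
J(Q, N) = -7 (J(Q, N) = -3 - 4 = -7)
r(P, d) = d*P² (r(P, d) = 0*P + (P*P)*d = 0 + P²*d = 0 + d*P² = d*P²)
(r(9, t) + J(3, H(6)))² = (-2*9² - 7)² = (-2*81 - 7)² = (-162 - 7)² = (-169)² = 28561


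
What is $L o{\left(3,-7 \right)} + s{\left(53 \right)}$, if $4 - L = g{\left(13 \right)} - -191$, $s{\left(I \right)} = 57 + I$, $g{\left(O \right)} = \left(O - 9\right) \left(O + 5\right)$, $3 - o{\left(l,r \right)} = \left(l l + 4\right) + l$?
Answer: $3477$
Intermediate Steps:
$o{\left(l,r \right)} = -1 - l - l^{2}$ ($o{\left(l,r \right)} = 3 - \left(\left(l l + 4\right) + l\right) = 3 - \left(\left(l^{2} + 4\right) + l\right) = 3 - \left(\left(4 + l^{2}\right) + l\right) = 3 - \left(4 + l + l^{2}\right) = -1 - l - l^{2}$)
$g{\left(O \right)} = \left(-9 + O\right) \left(5 + O\right)$
$L = -259$ ($L = 4 - \left(\left(-45 + 13^{2} - 52\right) - -191\right) = 4 - \left(\left(-45 + 169 - 52\right) + 191\right) = 4 - \left(72 + 191\right) = 4 - 263 = -259$)
$L o{\left(3,-7 \right)} + s{\left(53 \right)} = - 259 \left(-1 - 3 - 3^{2}\right) + \left(57 + 53\right) = - 259 \left(-1 - 3 - 9\right) + 110 = \left(-259\right) \left(-13\right) + 110 = 3367 + 110 = 3477$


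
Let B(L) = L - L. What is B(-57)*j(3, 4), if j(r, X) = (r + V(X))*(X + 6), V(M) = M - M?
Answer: 0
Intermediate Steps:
V(M) = 0
j(r, X) = r*(6 + X) (j(r, X) = (r + 0)*(X + 6) = r*(6 + X))
B(L) = 0
B(-57)*j(3, 4) = 0*(3*(6 + 4)) = 0*(3*10) = 0*30 = 0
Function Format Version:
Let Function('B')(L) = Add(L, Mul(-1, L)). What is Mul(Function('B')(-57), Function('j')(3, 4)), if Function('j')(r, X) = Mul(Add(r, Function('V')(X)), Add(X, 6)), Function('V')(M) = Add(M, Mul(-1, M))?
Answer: 0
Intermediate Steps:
Function('V')(M) = 0
Function('j')(r, X) = Mul(r, Add(6, X)) (Function('j')(r, X) = Mul(Add(r, 0), Add(X, 6)) = Mul(r, Add(6, X)))
Function('B')(L) = 0
Mul(Function('B')(-57), Function('j')(3, 4)) = Mul(0, Mul(3, Add(6, 4))) = Mul(0, Mul(3, 10)) = Mul(0, 30) = 0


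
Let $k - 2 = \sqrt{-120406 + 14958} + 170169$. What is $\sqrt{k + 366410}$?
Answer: $\sqrt{536581 + 14 i \sqrt{538}} \approx 732.52 + 0.222 i$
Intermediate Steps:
$k = 170171 + 14 i \sqrt{538}$ ($k = 2 + \left(\sqrt{-120406 + 14958} + 170169\right) = 2 + \left(\sqrt{-105448} + 170169\right) = 2 + \left(14 i \sqrt{538} + 170169\right) = 2 + \left(170169 + 14 i \sqrt{538}\right) = 170171 + 14 i \sqrt{538} \approx 1.7017 \cdot 10^{5} + 324.73 i$)
$\sqrt{k + 366410} = \sqrt{\left(170171 + 14 i \sqrt{538}\right) + 366410} = \sqrt{536581 + 14 i \sqrt{538}}$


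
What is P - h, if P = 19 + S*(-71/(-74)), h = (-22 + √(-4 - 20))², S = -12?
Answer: -16743/37 + 88*I*√6 ≈ -452.51 + 215.56*I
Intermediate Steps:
h = (-22 + 2*I*√6)² (h = (-22 + √(-24))² = (-22 + 2*I*√6)² ≈ 460.0 - 215.56*I)
P = 277/37 (P = 19 - (-852)/(-74) = 19 - (-852)*(-1)/74 = 19 - 12*71/74 = 19 - 426/37 = 277/37 ≈ 7.4865)
P - h = 277/37 - (460 - 88*I*√6) = 277/37 + (-460 + 88*I*√6) = -16743/37 + 88*I*√6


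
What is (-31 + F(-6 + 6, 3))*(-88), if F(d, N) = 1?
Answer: 2640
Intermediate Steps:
(-31 + F(-6 + 6, 3))*(-88) = (-31 + 1)*(-88) = -30*(-88) = 2640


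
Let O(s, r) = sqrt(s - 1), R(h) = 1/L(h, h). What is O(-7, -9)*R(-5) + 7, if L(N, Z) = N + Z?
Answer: 7 - I*sqrt(2)/5 ≈ 7.0 - 0.28284*I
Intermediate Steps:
R(h) = 1/(2*h) (R(h) = 1/(h + h) = 1/(2*h))
O(s, r) = sqrt(-1 + s)
O(-7, -9)*R(-5) + 7 = sqrt(-1 - 7)*((1/2)/(-5)) + 7 = sqrt(-8)*((1/2)*(-1/5)) + 7 = (2*I*sqrt(2))*(-1/10) + 7 = -I*sqrt(2)/5 + 7 = 7 - I*sqrt(2)/5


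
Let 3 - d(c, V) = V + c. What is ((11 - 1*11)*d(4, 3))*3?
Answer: 0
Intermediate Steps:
d(c, V) = 3 - V - c (d(c, V) = 3 - (V + c) = 3 + (-V - c) = 3 - V - c)
((11 - 1*11)*d(4, 3))*3 = ((11 - 1*11)*(3 - 1*3 - 1*4))*3 = ((11 - 11)*(3 - 3 - 4))*3 = (0*(-4))*3 = 0*3 = 0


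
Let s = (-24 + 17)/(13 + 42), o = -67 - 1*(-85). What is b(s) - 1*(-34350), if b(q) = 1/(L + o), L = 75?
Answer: 3194551/93 ≈ 34350.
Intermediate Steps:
o = 18 (o = -67 + 85 = 18)
s = -7/55 ≈ -0.12727
b(q) = 1/93 (b(q) = 1/(75 + 18) = 1/93)
b(s) - 1*(-34350) = 1/93 - 1*(-34350) = 1/93 + 34350 = 3194551/93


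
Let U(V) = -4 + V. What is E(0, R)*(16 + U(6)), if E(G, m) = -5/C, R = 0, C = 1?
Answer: -90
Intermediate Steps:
E(G, m) = -5 (E(G, m) = -5/1 = -5*1 = -5)
E(0, R)*(16 + U(6)) = -5*(16 + (-4 + 6)) = -5*(16 + 2) = -5*18 = -90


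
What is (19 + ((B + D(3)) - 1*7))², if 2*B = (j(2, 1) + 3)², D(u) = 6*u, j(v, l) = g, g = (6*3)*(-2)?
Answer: 1320201/4 ≈ 3.3005e+5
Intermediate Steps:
g = -36 (g = 18*(-2) = -36)
j(v, l) = -36
B = 1089/2 (B = (-36 + 3)²/2 = (½)*(-33)² = (½)*1089 = 1089/2 ≈ 544.50)
(19 + ((B + D(3)) - 1*7))² = (19 + ((1089/2 + 6*3) - 1*7))² = (19 + ((1089/2 + 18) - 7))² = (19 + (1125/2 - 7))² = (19 + 1111/2)² = (1149/2)² = 1320201/4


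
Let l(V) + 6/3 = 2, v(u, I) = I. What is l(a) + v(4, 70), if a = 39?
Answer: 70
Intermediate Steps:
l(V) = 0 (l(V) = -2 + 2 = 0)
l(a) + v(4, 70) = 0 + 70 = 70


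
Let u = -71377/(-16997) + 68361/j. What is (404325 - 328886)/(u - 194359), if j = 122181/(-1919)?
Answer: -52221653388541/135282798049183 ≈ -0.38602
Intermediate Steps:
j = -122181/1919 (j = 122181*(-1/1919) = -122181/1919 ≈ -63.669)
u = -740342145162/692236819 (u = -71377/(-16997) + 68361/(-122181/1919) = -71377*(-1/16997) + 68361*(-1919/122181) = 71377/16997 - 43728253/40727 = -740342145162/692236819 ≈ -1069.5)
(404325 - 328886)/(u - 194359) = (404325 - 328886)/(-740342145162/692236819 - 194359) = 75439/(-135282798049183/692236819) = 75439*(-692236819/135282798049183) = -52221653388541/135282798049183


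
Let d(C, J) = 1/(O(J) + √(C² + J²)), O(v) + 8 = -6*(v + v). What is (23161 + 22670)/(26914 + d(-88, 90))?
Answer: 480199794764824/281994650541179 + 30554*√3961/281994650541179 ≈ 1.7029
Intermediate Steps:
O(v) = -8 - 12*v (O(v) = -8 - 6*(v + v) = -8 - 12*v)
d(C, J) = 1/(-8 + √(C² + J²) - 12*J) (d(C, J) = 1/((-8 - 12*J) + √(C² + J²)) = 1/(-8 + √(C² + J²) - 12*J))
(23161 + 22670)/(26914 + d(-88, 90)) = (23161 + 22670)/(26914 - 1/(8 - √((-88)² + 90²) + 12*90)) = 45831/(26914 - 1/(8 - √(7744 + 8100) + 1080)) = 45831/(26914 - 1/(8 - √15844 + 1080)) = 45831/(26914 - 1/(8 - 2*√3961 + 1080)) = 45831/(26914 - 1/(1088 - 2*√3961))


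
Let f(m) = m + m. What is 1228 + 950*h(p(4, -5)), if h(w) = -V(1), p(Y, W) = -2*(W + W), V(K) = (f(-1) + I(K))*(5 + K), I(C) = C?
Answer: 6928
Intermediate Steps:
f(m) = 2*m
V(K) = (-2 + K)*(5 + K) (V(K) = (2*(-1) + K)*(5 + K) = (-2 + K)*(5 + K))
p(Y, W) = -4*W
h(w) = 6 (h(w) = -(-10 + 1**2 + 3*1) = -(-10 + 1 + 3) = -1*(-6) = 6)
1228 + 950*h(p(4, -5)) = 1228 + 950*6 = 1228 + 5700 = 6928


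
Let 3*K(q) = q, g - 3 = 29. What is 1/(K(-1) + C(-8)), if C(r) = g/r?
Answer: -3/13 ≈ -0.23077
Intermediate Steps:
g = 32 (g = 3 + 29 = 32)
K(q) = q/3
C(r) = 32/r
1/(K(-1) + C(-8)) = 1/((⅓)*(-1) + 32/(-8)) = 1/(-⅓ + 32*(-⅛)) = 1/(-⅓ - 4) = 1/(-13/3) = -3/13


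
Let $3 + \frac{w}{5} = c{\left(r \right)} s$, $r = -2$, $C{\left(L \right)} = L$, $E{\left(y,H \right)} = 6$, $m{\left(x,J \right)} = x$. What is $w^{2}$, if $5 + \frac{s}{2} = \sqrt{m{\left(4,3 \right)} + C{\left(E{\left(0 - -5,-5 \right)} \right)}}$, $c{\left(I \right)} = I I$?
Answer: $62225 - 17200 \sqrt{10} \approx 7833.8$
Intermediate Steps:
$c{\left(I \right)} = I^{2}$
$s = -10 + 2 \sqrt{10}$ ($s = -10 + 2 \sqrt{4 + 6} = -10 + 2 \sqrt{10} \approx -3.6754$)
$w = -215 + 40 \sqrt{10}$ ($w = -15 + 5 \left(-2\right)^{2} \left(-10 + 2 \sqrt{10}\right) = -15 + 5 \cdot 4 \left(-10 + 2 \sqrt{10}\right) = -15 + 5 \left(-40 + 8 \sqrt{10}\right) = -15 - \left(200 - 40 \sqrt{10}\right) = -215 + 40 \sqrt{10} \approx -88.509$)
$w^{2} = \left(-215 + 40 \sqrt{10}\right)^{2}$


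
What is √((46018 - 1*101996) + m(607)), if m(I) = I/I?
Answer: I*√55977 ≈ 236.59*I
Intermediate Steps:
m(I) = 1
√((46018 - 1*101996) + m(607)) = √((46018 - 1*101996) + 1) = √((46018 - 101996) + 1) = √(-55978 + 1) = √(-55977) = I*√55977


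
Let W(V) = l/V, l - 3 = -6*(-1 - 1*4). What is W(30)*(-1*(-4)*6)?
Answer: 132/5 ≈ 26.400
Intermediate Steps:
l = 33 (l = 3 - 6*(-1 - 1*4) = 3 - 6*(-1 - 4) = 3 - 6*(-5) = 3 + 30 = 33)
W(V) = 33/V
W(30)*(-1*(-4)*6) = (33/30)*(-1*(-4)*6) = (33*(1/30))*(4*6) = (11/10)*24 = 132/5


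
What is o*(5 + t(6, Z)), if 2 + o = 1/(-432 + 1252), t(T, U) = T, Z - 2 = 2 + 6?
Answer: -18029/820 ≈ -21.987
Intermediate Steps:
Z = 10 (Z = 2 + (2 + 6) = 2 + 8 = 10)
o = -1639/820 (o = -2 + 1/(-432 + 1252) = -2 + 1/820 = -1639/820 ≈ -1.9988)
o*(5 + t(6, Z)) = -1639*(5 + 6)/820 = -1639/820*11 = -18029/820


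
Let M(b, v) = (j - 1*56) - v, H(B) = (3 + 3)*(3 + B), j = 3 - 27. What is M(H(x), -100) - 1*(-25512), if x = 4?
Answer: 25532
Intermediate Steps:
j = -24
H(B) = 18 + 6*B (H(B) = 6*(3 + B) = 18 + 6*B)
M(b, v) = -80 - v (M(b, v) = (-24 - 1*56) - v = (-24 - 56) - v = -80 - v)
M(H(x), -100) - 1*(-25512) = (-80 - 1*(-100)) - 1*(-25512) = (-80 + 100) + 25512 = 20 + 25512 = 25532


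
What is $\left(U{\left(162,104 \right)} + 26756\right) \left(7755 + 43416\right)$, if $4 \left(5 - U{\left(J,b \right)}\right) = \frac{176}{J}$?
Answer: $\frac{36973077283}{27} \approx 1.3694 \cdot 10^{9}$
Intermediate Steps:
$U{\left(J,b \right)} = 5 - \frac{44}{J}$ ($U{\left(J,b \right)} = 5 - \frac{176 \frac{1}{J}}{4} = 5 - \frac{44}{J}$)
$\left(U{\left(162,104 \right)} + 26756\right) \left(7755 + 43416\right) = \left(\left(5 - \frac{44}{162}\right) + 26756\right) \left(7755 + 43416\right) = \left(\left(5 - \frac{22}{81}\right) + 26756\right) 51171 = \left(\frac{383}{81} + 26756\right) 51171 = \frac{2167619}{81} \cdot 51171 = \frac{36973077283}{27}$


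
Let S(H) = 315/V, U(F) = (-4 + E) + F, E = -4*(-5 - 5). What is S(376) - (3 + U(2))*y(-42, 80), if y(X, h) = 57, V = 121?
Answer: -282462/121 ≈ -2334.4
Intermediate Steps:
E = 40 (E = -4*(-10) = 40)
U(F) = 36 + F (U(F) = (-4 + 40) + F = 36 + F)
S(H) = 315/121
S(376) - (3 + U(2))*y(-42, 80) = 315/121 - (3 + (36 + 2))*57 = 315/121 - (3 + 38)*57 = 315/121 - 41*57 = 315/121 - 1*2337 = 315/121 - 2337 = -282462/121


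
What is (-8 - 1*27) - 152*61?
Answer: -9307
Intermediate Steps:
(-8 - 1*27) - 152*61 = (-8 - 27) - 9272 = -35 - 9272 = -9307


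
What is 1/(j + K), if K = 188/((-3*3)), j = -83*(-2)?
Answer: 9/1306 ≈ 0.0068913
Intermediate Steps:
j = 166
K = -188/9 (K = 188/(-9) = 188*(-1/9) = -188/9 ≈ -20.889)
1/(j + K) = 1/(166 - 188/9) = 1/(1306/9) = 9/1306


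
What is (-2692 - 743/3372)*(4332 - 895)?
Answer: -31201659979/3372 ≈ -9.2532e+6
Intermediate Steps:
(-2692 - 743/3372)*(4332 - 895) = (-2692 - 743*1/3372)*3437 = (-2692 - 743/3372)*3437 = -9078167/3372*3437 = -31201659979/3372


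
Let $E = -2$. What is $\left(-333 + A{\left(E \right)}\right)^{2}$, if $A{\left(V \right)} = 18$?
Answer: $99225$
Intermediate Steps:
$\left(-333 + A{\left(E \right)}\right)^{2} = \left(-333 + 18\right)^{2} = \left(-315\right)^{2} = 99225$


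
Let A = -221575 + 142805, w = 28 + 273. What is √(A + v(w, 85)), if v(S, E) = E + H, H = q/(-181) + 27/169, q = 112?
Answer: I*√435650620586/2353 ≈ 280.51*I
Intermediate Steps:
H = -14041/30589 (H = 112/(-181) + 27/169 = 112*(-1/181) + 27*(1/169) = -112/181 + 27/169 = -14041/30589 ≈ -0.45902)
w = 301
v(S, E) = -14041/30589 + E (v(S, E) = E - 14041/30589 = -14041/30589 + E)
A = -78770
√(A + v(w, 85)) = √(-78770 + (-14041/30589 + 85)) = √(-78770 + 2586024/30589) = √(-2406909506/30589) = I*√435650620586/2353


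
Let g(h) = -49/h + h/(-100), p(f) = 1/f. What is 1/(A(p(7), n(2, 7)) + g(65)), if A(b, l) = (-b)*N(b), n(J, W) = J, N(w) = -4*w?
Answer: -2548/3369 ≈ -0.75631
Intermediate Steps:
g(h) = -49/h - h/100 (g(h) = -49/h + h*(-1/100) = -49/h - h/100)
A(b, l) = 4*b**2 (A(b, l) = (-b)*(-4*b) = 4*b**2)
1/(A(p(7), n(2, 7)) + g(65)) = 1/(4*(1/7)**2 + (-49/65 - 1/100*65)) = 1/(4*(1/7)**2 + (-49*1/65 - 13/20)) = 1/(4*(1/49) + (-49/65 - 13/20)) = 1/(4/49 - 73/52) = 1/(-3369/2548) = -2548/3369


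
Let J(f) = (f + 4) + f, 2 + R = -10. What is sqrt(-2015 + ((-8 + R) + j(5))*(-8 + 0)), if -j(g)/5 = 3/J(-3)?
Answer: I*sqrt(1915) ≈ 43.761*I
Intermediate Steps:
R = -12 (R = -2 - 10 = -12)
J(f) = 4 + 2*f (J(f) = (4 + f) + f = 4 + 2*f)
j(g) = 15/2 (j(g) = -15/(4 + 2*(-3)) = -15/(4 - 6) = -15/(-2) = -15*(-1)/2 = -5*(-3/2) = 15/2)
sqrt(-2015 + ((-8 + R) + j(5))*(-8 + 0)) = sqrt(-2015 + ((-8 - 12) + 15/2)*(-8 + 0)) = sqrt(-2015 + (-20 + 15/2)*(-8)) = sqrt(-2015 - 25/2*(-8)) = sqrt(-2015 + 100) = sqrt(-1915) = I*sqrt(1915)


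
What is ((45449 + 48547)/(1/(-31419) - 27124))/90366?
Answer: -492210054/12835119101377 ≈ -3.8349e-5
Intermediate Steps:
((45449 + 48547)/(1/(-31419) - 27124))/90366 = (93996/(-1/31419 - 27124))*(1/90366) = (93996/(-852208957/31419))*(1/90366) = (93996*(-31419/852208957))*(1/90366) = -2953260324/852208957*1/90366 = -492210054/12835119101377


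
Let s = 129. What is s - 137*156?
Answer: -21243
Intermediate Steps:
s - 137*156 = 129 - 137*156 = 129 - 21372 = -21243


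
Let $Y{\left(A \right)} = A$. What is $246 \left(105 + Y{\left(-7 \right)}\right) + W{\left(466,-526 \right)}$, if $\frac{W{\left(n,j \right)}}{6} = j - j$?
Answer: $24108$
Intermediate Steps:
$W{\left(n,j \right)} = 0$ ($W{\left(n,j \right)} = 6 \left(j - j\right) = 6 \cdot 0 = 0$)
$246 \left(105 + Y{\left(-7 \right)}\right) + W{\left(466,-526 \right)} = 246 \left(105 - 7\right) + 0 = 246 \cdot 98 + 0 = 24108 + 0 = 24108$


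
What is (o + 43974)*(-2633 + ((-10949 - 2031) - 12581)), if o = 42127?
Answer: -2427531594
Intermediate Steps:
(o + 43974)*(-2633 + ((-10949 - 2031) - 12581)) = (42127 + 43974)*(-2633 + ((-10949 - 2031) - 12581)) = 86101*(-2633 + (-12980 - 12581)) = 86101*(-2633 - 25561) = 86101*(-28194) = -2427531594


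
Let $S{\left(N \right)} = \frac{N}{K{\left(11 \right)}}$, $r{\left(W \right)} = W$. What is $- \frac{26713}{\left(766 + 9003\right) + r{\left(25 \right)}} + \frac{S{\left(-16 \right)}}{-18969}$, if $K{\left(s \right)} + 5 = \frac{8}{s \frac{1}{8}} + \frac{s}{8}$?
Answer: $- \frac{97782957169}{35856000498} \approx -2.7271$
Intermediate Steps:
$K{\left(s \right)} = -5 + \frac{64}{s} + \frac{s}{8}$ ($K{\left(s \right)} = -5 + \left(\frac{8}{s \frac{1}{8}} + \frac{s}{8}\right) = -5 + \left(\frac{8}{s \frac{1}{8}} + s \frac{1}{8}\right) = -5 + \left(\frac{8}{\frac{1}{8} s} + \frac{s}{8}\right) = -5 + \left(8 \frac{8}{s} + \frac{s}{8}\right) = -5 + \left(\frac{64}{s} + \frac{s}{8}\right) = -5 + \frac{64}{s} + \frac{s}{8}$)
$S{\left(N \right)} = \frac{88 N}{193}$ ($S{\left(N \right)} = \frac{N}{-5 + \frac{64}{11} + \frac{1}{8} \cdot 11} = \frac{N}{-5 + 64 \cdot \frac{1}{11} + \frac{11}{8}} = \frac{N}{-5 + \frac{64}{11} + \frac{11}{8}} = \frac{N}{\frac{193}{88}} = N \frac{88}{193} = \frac{88 N}{193}$)
$- \frac{26713}{\left(766 + 9003\right) + r{\left(25 \right)}} + \frac{S{\left(-16 \right)}}{-18969} = - \frac{26713}{\left(766 + 9003\right) + 25} + \frac{\frac{88}{193} \left(-16\right)}{-18969} = - \frac{26713}{9769 + 25} - - \frac{1408}{3661017} = - \frac{26713}{9794} + \frac{1408}{3661017} = - \frac{97782957169}{35856000498}$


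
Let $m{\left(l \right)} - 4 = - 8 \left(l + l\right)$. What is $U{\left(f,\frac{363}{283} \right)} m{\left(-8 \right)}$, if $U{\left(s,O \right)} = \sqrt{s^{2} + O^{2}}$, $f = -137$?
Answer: $\frac{132 \sqrt{1503322210}}{283} \approx 18085.0$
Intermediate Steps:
$U{\left(s,O \right)} = \sqrt{O^{2} + s^{2}}$
$m{\left(l \right)} = 4 - 16 l$ ($m{\left(l \right)} = 4 - 8 \left(l + l\right) = 4 - 8 \cdot 2 l = 4 - 16 l$)
$U{\left(f,\frac{363}{283} \right)} m{\left(-8 \right)} = \sqrt{\left(\frac{363}{283}\right)^{2} + \left(-137\right)^{2}} \left(4 - -128\right) = \sqrt{\left(363 \cdot \frac{1}{283}\right)^{2} + 18769} \left(4 + 128\right) = \sqrt{\left(\frac{363}{283}\right)^{2} + 18769} \cdot 132 = \sqrt{\frac{131769}{80089} + 18769} \cdot 132 = \sqrt{\frac{1503322210}{80089}} \cdot 132 = \frac{\sqrt{1503322210}}{283} \cdot 132 = \frac{132 \sqrt{1503322210}}{283}$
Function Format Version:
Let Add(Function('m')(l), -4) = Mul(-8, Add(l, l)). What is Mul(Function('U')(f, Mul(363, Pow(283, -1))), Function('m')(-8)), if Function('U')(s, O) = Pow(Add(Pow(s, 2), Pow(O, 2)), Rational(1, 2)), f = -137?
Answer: Mul(Rational(132, 283), Pow(1503322210, Rational(1, 2))) ≈ 18085.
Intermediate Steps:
Function('U')(s, O) = Pow(Add(Pow(O, 2), Pow(s, 2)), Rational(1, 2))
Function('m')(l) = Add(4, Mul(-16, l)) (Function('m')(l) = Add(4, Mul(-8, Add(l, l))) = Add(4, Mul(-8, Mul(2, l))) = Add(4, Mul(-16, l)))
Mul(Function('U')(f, Mul(363, Pow(283, -1))), Function('m')(-8)) = Mul(Pow(Add(Pow(Mul(363, Pow(283, -1)), 2), Pow(-137, 2)), Rational(1, 2)), Add(4, Mul(-16, -8))) = Mul(Pow(Add(Pow(Mul(363, Rational(1, 283)), 2), 18769), Rational(1, 2)), Add(4, 128)) = Mul(Pow(Add(Pow(Rational(363, 283), 2), 18769), Rational(1, 2)), 132) = Mul(Pow(Add(Rational(131769, 80089), 18769), Rational(1, 2)), 132) = Mul(Pow(Rational(1503322210, 80089), Rational(1, 2)), 132) = Mul(Mul(Rational(1, 283), Pow(1503322210, Rational(1, 2))), 132) = Mul(Rational(132, 283), Pow(1503322210, Rational(1, 2)))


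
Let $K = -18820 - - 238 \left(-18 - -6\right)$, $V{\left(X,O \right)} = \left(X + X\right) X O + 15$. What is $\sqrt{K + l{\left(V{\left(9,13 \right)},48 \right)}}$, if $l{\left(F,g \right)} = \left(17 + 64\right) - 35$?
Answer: $i \sqrt{21630} \approx 147.07 i$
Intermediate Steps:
$V{\left(X,O \right)} = 15 + 2 O X^{2}$ ($V{\left(X,O \right)} = 2 X X O + 15 = 2 X^{2} O + 15 = 2 O X^{2} + 15 = 15 + 2 O X^{2}$)
$l{\left(F,g \right)} = 46$ ($l{\left(F,g \right)} = 81 - 35 = 46$)
$K = -21676$ ($K = -18820 - - 238 \left(-18 + 6\right) = -18820 - \left(-238\right) \left(-12\right) = -18820 - 2856 = -21676$)
$\sqrt{K + l{\left(V{\left(9,13 \right)},48 \right)}} = \sqrt{-21676 + 46} = \sqrt{-21630} = i \sqrt{21630}$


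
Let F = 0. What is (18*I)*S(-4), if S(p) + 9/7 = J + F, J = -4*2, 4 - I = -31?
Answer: -5850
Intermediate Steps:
I = 35 (I = 4 - 1*(-31) = 4 + 31 = 35)
J = -8
S(p) = -65/7 (S(p) = -9/7 + (-8 + 0) = -9/7 - 8 = -65/7)
(18*I)*S(-4) = (18*35)*(-65/7) = 630*(-65/7) = -5850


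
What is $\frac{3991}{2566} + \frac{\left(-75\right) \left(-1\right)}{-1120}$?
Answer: $\frac{427747}{287392} \approx 1.4884$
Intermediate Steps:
$\frac{3991}{2566} + \frac{\left(-75\right) \left(-1\right)}{-1120} = 3991 \cdot \frac{1}{2566} + 75 \left(- \frac{1}{1120}\right) = \frac{3991}{2566} - \frac{15}{224} = \frac{427747}{287392}$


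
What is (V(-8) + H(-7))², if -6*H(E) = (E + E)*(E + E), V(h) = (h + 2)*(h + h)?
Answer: 36100/9 ≈ 4011.1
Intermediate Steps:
V(h) = 2*h*(2 + h) (V(h) = (2 + h)*(2*h) = 2*h*(2 + h))
H(E) = -2*E²/3 (H(E) = -(E + E)*(E + E)/6 = -2*E*2*E/6 = -2*E²/3)
(V(-8) + H(-7))² = (2*(-8)*(2 - 8) - ⅔*(-7)²)² = (2*(-8)*(-6) - ⅔*49)² = (96 - 98/3)² = (190/3)² = 36100/9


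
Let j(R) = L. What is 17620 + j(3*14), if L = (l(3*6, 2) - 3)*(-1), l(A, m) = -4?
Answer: 17627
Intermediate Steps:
L = 7 (L = (-4 - 3)*(-1) = -7*(-1) = 7)
j(R) = 7
17620 + j(3*14) = 17620 + 7 = 17627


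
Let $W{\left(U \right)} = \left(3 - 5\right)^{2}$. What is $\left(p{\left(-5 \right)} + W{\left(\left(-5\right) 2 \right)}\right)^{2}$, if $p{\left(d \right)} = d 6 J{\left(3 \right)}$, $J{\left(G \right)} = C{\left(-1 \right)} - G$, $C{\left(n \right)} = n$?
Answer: $15376$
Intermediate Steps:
$W{\left(U \right)} = 4$ ($W{\left(U \right)} = \left(-2\right)^{2} = 4$)
$J{\left(G \right)} = -1 - G$
$p{\left(d \right)} = - 24 d$ ($p{\left(d \right)} = d 6 \left(-1 - 3\right) = 6 d \left(-1 - 3\right) = 6 d \left(-4\right) = - 24 d$)
$\left(p{\left(-5 \right)} + W{\left(\left(-5\right) 2 \right)}\right)^{2} = \left(\left(-24\right) \left(-5\right) + 4\right)^{2} = \left(120 + 4\right)^{2} = 124^{2} = 15376$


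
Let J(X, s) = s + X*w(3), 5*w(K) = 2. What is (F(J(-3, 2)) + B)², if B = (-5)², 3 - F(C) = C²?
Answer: 467856/625 ≈ 748.57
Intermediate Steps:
w(K) = ⅖ (w(K) = (⅕)*2 = ⅖)
J(X, s) = s + 2*X/5 (J(X, s) = s + X*(⅖) = s + 2*X/5)
F(C) = 3 - C²
B = 25
(F(J(-3, 2)) + B)² = ((3 - (2 + (⅖)*(-3))²) + 25)² = ((3 - (2 - 6/5)²) + 25)² = ((3 - (⅘)²) + 25)² = ((3 - 1*16/25) + 25)² = ((3 - 16/25) + 25)² = (59/25 + 25)² = (684/25)² = 467856/625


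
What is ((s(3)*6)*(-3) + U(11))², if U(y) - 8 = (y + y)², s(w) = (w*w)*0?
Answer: 242064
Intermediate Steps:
s(w) = 0 (s(w) = w²*0 = 0)
U(y) = 8 + 4*y² (U(y) = 8 + (y + y)² = 8 + (2*y)² = 8 + 4*y²)
((s(3)*6)*(-3) + U(11))² = ((0*6)*(-3) + (8 + 4*11²))² = (0*(-3) + (8 + 4*121))² = (0 + (8 + 484))² = (0 + 492)² = 492² = 242064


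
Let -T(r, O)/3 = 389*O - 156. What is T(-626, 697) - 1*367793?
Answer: -1180724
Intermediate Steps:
T(r, O) = 468 - 1167*O (T(r, O) = -3*(389*O - 156) = -3*(-156 + 389*O) = 468 - 1167*O)
T(-626, 697) - 1*367793 = (468 - 1167*697) - 1*367793 = (468 - 813399) - 367793 = -812931 - 367793 = -1180724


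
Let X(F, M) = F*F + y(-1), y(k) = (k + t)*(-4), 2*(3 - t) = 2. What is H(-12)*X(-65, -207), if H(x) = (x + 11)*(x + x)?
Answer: 101304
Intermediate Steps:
t = 2 (t = 3 - ½*2 = 3 - 1 = 2)
y(k) = -8 - 4*k (y(k) = (k + 2)*(-4) = (2 + k)*(-4) = -8 - 4*k)
X(F, M) = -4 + F² (X(F, M) = F*F + (-8 - 4*(-1)) = F² + (-8 + 4) = F² - 4 = -4 + F²)
H(x) = 2*x*(11 + x) (H(x) = (11 + x)*(2*x) = 2*x*(11 + x))
H(-12)*X(-65, -207) = (2*(-12)*(11 - 12))*(-4 + (-65)²) = (2*(-12)*(-1))*(-4 + 4225) = 24*4221 = 101304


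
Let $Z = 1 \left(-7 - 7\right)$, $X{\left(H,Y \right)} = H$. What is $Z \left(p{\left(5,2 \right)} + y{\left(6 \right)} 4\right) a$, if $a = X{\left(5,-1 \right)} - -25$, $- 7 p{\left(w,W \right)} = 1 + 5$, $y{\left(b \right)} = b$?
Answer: $-9720$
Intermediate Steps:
$p{\left(w,W \right)} = - \frac{6}{7}$ ($p{\left(w,W \right)} = - \frac{1 + 5}{7} = \left(- \frac{1}{7}\right) 6 = - \frac{6}{7}$)
$a = 30$ ($a = 5 - -25 = 5 + 25 = 30$)
$Z = -14$ ($Z = 1 \left(-14\right) = -14$)
$Z \left(p{\left(5,2 \right)} + y{\left(6 \right)} 4\right) a = - 14 \left(- \frac{6}{7} + 6 \cdot 4\right) 30 = - 14 \left(- \frac{6}{7} + 24\right) 30 = \left(-14\right) \frac{162}{7} \cdot 30 = \left(-324\right) 30 = -9720$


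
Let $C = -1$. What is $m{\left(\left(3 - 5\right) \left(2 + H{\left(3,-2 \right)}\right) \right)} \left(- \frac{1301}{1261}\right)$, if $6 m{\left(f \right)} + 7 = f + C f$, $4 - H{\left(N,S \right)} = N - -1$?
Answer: $\frac{9107}{7566} \approx 1.2037$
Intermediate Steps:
$H{\left(N,S \right)} = 3 - N$ ($H{\left(N,S \right)} = 4 - \left(N - -1\right) = 4 - \left(N + 1\right) = 4 - \left(1 + N\right) = 3 - N$)
$m{\left(f \right)} = - \frac{7}{6}$ ($m{\left(f \right)} = - \frac{7}{6} + \frac{f - f}{6} = - \frac{7}{6} + \frac{1}{6} \cdot 0 = - \frac{7}{6} + 0 = - \frac{7}{6}$)
$m{\left(\left(3 - 5\right) \left(2 + H{\left(3,-2 \right)}\right) \right)} \left(- \frac{1301}{1261}\right) = - \frac{7 \left(- \frac{1301}{1261}\right)}{6} = - \frac{7 \left(\left(-1301\right) \frac{1}{1261}\right)}{6} = \left(- \frac{7}{6}\right) \left(- \frac{1301}{1261}\right) = \frac{9107}{7566}$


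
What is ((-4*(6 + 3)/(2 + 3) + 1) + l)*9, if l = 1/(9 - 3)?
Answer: -543/10 ≈ -54.300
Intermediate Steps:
l = ⅙ (l = 1/6 = ⅙ ≈ 0.16667)
((-4*(6 + 3)/(2 + 3) + 1) + l)*9 = ((-4*(6 + 3)/(2 + 3) + 1) + ⅙)*9 = ((-36/5 + 1) + ⅙)*9 = (-31/5 + ⅙)*9 = -181/30*9 = -543/10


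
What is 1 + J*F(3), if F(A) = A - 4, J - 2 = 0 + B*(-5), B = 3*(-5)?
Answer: -76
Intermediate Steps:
B = -15
J = 77 (J = 2 + (0 - 15*(-5)) = 2 + (0 + 75) = 2 + 75 = 77)
F(A) = -4 + A
1 + J*F(3) = 1 + 77*(-4 + 3) = 1 + 77*(-1) = 1 - 77 = -76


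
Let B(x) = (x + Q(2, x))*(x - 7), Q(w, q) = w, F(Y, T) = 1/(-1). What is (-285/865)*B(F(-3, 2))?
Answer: 456/173 ≈ 2.6358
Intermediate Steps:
F(Y, T) = -1
B(x) = (-7 + x)*(2 + x) (B(x) = (x + 2)*(x - 7) = (2 + x)*(-7 + x) = (-7 + x)*(2 + x))
(-285/865)*B(F(-3, 2)) = (-285/865)*(-14 + (-1)² - 5*(-1)) = (-285*1/865)*(-14 + 1 + 5) = -57/173*(-8) = 456/173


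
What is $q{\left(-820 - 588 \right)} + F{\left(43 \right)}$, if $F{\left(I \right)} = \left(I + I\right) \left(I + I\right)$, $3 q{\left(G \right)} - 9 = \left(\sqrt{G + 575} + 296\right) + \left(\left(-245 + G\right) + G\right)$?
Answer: $\frac{19432}{3} + \frac{7 i \sqrt{17}}{3} \approx 6477.3 + 9.6206 i$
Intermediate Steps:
$q{\left(G \right)} = 20 + \frac{\sqrt{575 + G}}{3} + \frac{2 G}{3}$ ($q{\left(G \right)} = 3 + \frac{\left(\sqrt{G + 575} + 296\right) + \left(\left(-245 + G\right) + G\right)}{3} = 3 + \frac{\left(\sqrt{575 + G} + 296\right) + \left(-245 + 2 G\right)}{3} = 3 + \frac{\left(296 + \sqrt{575 + G}\right) + \left(-245 + 2 G\right)}{3} = 3 + \frac{51 + \sqrt{575 + G} + 2 G}{3} = 3 + \left(17 + \frac{\sqrt{575 + G}}{3} + \frac{2 G}{3}\right) = 20 + \frac{\sqrt{575 + G}}{3} + \frac{2 G}{3}$)
$F{\left(I \right)} = 4 I^{2}$ ($F{\left(I \right)} = 2 I 2 I = 4 I^{2}$)
$q{\left(-820 - 588 \right)} + F{\left(43 \right)} = \left(20 + \frac{\sqrt{575 - 1408}}{3} + \frac{2 \left(-820 - 588\right)}{3}\right) + 4 \cdot 43^{2} = \left(20 + \frac{\sqrt{575 - 1408}}{3} + \frac{2}{3} \left(-1408\right)\right) + 4 \cdot 1849 = \left(20 + \frac{\sqrt{-833}}{3} - \frac{2816}{3}\right) + 7396 = \left(20 + \frac{7 i \sqrt{17}}{3} - \frac{2816}{3}\right) + 7396 = \left(- \frac{2756}{3} + \frac{7 i \sqrt{17}}{3}\right) + 7396 = \frac{19432}{3} + \frac{7 i \sqrt{17}}{3}$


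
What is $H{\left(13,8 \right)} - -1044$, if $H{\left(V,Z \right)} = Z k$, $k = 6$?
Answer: $1092$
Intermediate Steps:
$H{\left(V,Z \right)} = 6 Z$ ($H{\left(V,Z \right)} = Z 6 = 6 Z$)
$H{\left(13,8 \right)} - -1044 = 6 \cdot 8 - -1044 = 48 + 1044 = 1092$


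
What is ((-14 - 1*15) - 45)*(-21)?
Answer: 1554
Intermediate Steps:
((-14 - 1*15) - 45)*(-21) = ((-14 - 15) - 45)*(-21) = (-29 - 45)*(-21) = -74*(-21) = 1554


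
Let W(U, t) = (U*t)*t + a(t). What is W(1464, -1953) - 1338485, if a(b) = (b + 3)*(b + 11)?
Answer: 5586450391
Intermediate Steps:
a(b) = (3 + b)*(11 + b)
W(U, t) = 33 + t² + 14*t + U*t² (W(U, t) = (U*t)*t + (33 + t² + 14*t) = U*t² + (33 + t² + 14*t) = 33 + t² + 14*t + U*t²)
W(1464, -1953) - 1338485 = (33 + (-1953)² + 14*(-1953) + 1464*(-1953)²) - 1338485 = (33 + 3814209 - 27342 + 1464*3814209) - 1338485 = (33 + 3814209 - 27342 + 5584001976) - 1338485 = 5587788876 - 1338485 = 5586450391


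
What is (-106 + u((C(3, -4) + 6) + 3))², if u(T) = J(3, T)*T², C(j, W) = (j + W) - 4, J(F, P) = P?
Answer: 1764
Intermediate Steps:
C(j, W) = -4 + W + j (C(j, W) = (W + j) - 4 = -4 + W + j)
u(T) = T³ (u(T) = T*T² = T³)
(-106 + u((C(3, -4) + 6) + 3))² = (-106 + (((-4 - 4 + 3) + 6) + 3)³)² = (-106 + ((-5 + 6) + 3)³)² = (-106 + (1 + 3)³)² = (-106 + 4³)² = (-106 + 64)² = (-42)² = 1764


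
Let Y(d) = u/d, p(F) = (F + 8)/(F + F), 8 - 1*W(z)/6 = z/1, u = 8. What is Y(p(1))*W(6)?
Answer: 64/3 ≈ 21.333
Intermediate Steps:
W(z) = 48 - 6*z (W(z) = 48 - 6*z/1 = 48 - 6*z)
p(F) = (8 + F)/(2*F) (p(F) = (8 + F)/((2*F)) = (8 + F)*(1/(2*F)) = (8 + F)/(2*F))
Y(d) = 8/d
Y(p(1))*W(6) = (8/(((½)*(8 + 1)/1)))*(48 - 6*6) = (8/(((½)*1*9)))*(48 - 36) = (8/(9/2))*12 = (8*(2/9))*12 = (16/9)*12 = 64/3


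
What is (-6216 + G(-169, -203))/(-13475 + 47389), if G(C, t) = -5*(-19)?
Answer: -6121/33914 ≈ -0.18049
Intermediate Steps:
G(C, t) = 95
(-6216 + G(-169, -203))/(-13475 + 47389) = (-6216 + 95)/(-13475 + 47389) = -6121/33914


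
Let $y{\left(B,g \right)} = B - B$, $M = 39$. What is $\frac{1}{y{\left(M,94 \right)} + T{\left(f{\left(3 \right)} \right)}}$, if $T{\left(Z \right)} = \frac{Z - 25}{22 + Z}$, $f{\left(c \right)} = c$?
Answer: $- \frac{25}{22} \approx -1.1364$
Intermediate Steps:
$y{\left(B,g \right)} = 0$
$T{\left(Z \right)} = \frac{-25 + Z}{22 + Z}$
$\frac{1}{y{\left(M,94 \right)} + T{\left(f{\left(3 \right)} \right)}} = \frac{1}{0 + \frac{-25 + 3}{22 + 3}} = \frac{1}{0 + \frac{1}{25} \left(-22\right)} = \frac{1}{0 - \frac{22}{25}} = \frac{1}{- \frac{22}{25}} = - \frac{25}{22}$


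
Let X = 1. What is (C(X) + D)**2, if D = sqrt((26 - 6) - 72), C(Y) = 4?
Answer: -36 + 16*I*sqrt(13) ≈ -36.0 + 57.689*I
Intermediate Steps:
D = 2*I*sqrt(13) (D = sqrt(20 - 72) = sqrt(-52) = 2*I*sqrt(13) ≈ 7.2111*I)
(C(X) + D)**2 = (4 + 2*I*sqrt(13))**2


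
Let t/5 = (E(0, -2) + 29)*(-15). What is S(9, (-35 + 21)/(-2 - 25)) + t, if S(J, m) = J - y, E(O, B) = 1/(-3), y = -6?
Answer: -2135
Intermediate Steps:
E(O, B) = -1/3
S(J, m) = 6 + J (S(J, m) = J - 1*(-6) = J + 6 = 6 + J)
t = -2150 (t = 5*((-1/3 + 29)*(-15)) = 5*((86/3)*(-15)) = 5*(-430) = -2150)
S(9, (-35 + 21)/(-2 - 25)) + t = (6 + 9) - 2150 = 15 - 2150 = -2135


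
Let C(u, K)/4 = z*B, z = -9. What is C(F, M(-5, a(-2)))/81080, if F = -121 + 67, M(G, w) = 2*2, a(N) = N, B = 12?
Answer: -54/10135 ≈ -0.0053281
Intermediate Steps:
M(G, w) = 4
F = -54
C(u, K) = -432 (C(u, K) = 4*(-9*12) = 4*(-108) = -432)
C(F, M(-5, a(-2)))/81080 = -432/81080 = -432*1/81080 = -54/10135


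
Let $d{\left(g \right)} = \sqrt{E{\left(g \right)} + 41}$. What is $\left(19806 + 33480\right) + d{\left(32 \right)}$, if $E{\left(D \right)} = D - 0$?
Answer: $53286 + \sqrt{73} \approx 53295.0$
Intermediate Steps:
$E{\left(D \right)} = D$ ($E{\left(D \right)} = D + 0 = D$)
$d{\left(g \right)} = \sqrt{41 + g}$ ($d{\left(g \right)} = \sqrt{g + 41} = \sqrt{41 + g}$)
$\left(19806 + 33480\right) + d{\left(32 \right)} = \left(19806 + 33480\right) + \sqrt{41 + 32} = 53286 + \sqrt{73}$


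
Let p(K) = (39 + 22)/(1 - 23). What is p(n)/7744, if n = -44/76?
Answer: -61/170368 ≈ -0.00035805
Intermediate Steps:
n = -11/19 (n = -44*1/76 = -11/19 ≈ -0.57895)
p(K) = -61/22 (p(K) = 61/(-22) = 61*(-1/22) = -61/22)
p(n)/7744 = -61/22/7744 = -61/22*1/7744 = -61/170368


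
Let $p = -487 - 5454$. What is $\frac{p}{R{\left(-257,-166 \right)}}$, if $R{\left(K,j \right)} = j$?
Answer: $\frac{5941}{166} \approx 35.789$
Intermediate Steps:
$p = -5941$ ($p = -487 - 5454 = -5941$)
$\frac{p}{R{\left(-257,-166 \right)}} = - \frac{5941}{-166} = \left(-5941\right) \left(- \frac{1}{166}\right) = \frac{5941}{166}$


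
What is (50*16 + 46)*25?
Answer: 21150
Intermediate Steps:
(50*16 + 46)*25 = (800 + 46)*25 = 846*25 = 21150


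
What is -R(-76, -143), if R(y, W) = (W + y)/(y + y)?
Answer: -219/152 ≈ -1.4408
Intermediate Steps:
R(y, W) = (W + y)/(2*y) (R(y, W) = (W + y)/((2*y)) = (W + y)*(1/(2*y)) = (W + y)/(2*y))
-R(-76, -143) = -(-143 - 76)/(2*(-76)) = -(-1)*(-219)/(2*76) = -1*219/152 = -219/152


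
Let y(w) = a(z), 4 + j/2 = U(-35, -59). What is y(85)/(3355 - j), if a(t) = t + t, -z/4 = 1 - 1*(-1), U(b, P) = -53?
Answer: -16/3469 ≈ -0.0046123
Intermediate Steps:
j = -114 (j = -8 + 2*(-53) = -8 - 106 = -114)
z = -8 (z = -4*(1 - 1*(-1)) = -4*(1 + 1) = -4*2 = -8)
a(t) = 2*t
y(w) = -16 (y(w) = 2*(-8) = -16)
y(85)/(3355 - j) = -16/(3355 - 1*(-114)) = -16/(3355 + 114) = -16/3469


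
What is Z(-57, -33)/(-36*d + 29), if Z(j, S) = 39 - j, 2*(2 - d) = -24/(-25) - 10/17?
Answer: -40800/15431 ≈ -2.6440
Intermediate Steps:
d = 771/425 (d = 2 - (-24/(-25) - 10/17)/2 = 2 - (-24*(-1/25) - 10*1/17)/2 = 2 - (24/25 - 10/17)/2 = 2 - 1/2*158/425 = 2 - 79/425 = 771/425 ≈ 1.8141)
Z(-57, -33)/(-36*d + 29) = (39 - 1*(-57))/(-36*771/425 + 29) = (39 + 57)/(-27756/425 + 29) = 96/(-15431/425) = 96*(-425/15431) = -40800/15431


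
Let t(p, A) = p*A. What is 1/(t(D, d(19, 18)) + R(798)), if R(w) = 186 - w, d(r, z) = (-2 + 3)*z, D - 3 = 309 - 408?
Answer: -1/2340 ≈ -0.00042735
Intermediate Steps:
D = -96 (D = 3 + (309 - 408) = 3 - 99 = -96)
d(r, z) = z (d(r, z) = 1*z = z)
t(p, A) = A*p
1/(t(D, d(19, 18)) + R(798)) = 1/(18*(-96) + (186 - 1*798)) = 1/(-1728 + (186 - 798)) = 1/(-1728 - 612) = 1/(-2340) = -1/2340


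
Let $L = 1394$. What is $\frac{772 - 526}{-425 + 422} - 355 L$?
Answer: $-494952$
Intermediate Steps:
$\frac{772 - 526}{-425 + 422} - 355 L = \frac{772 - 526}{-425 + 422} - 494870 = \frac{246}{-3} - 494870 = 246 \left(- \frac{1}{3}\right) - 494870 = -82 - 494870 = -494952$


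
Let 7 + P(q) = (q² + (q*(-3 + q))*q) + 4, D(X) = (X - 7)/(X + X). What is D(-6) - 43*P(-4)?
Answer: 51097/12 ≈ 4258.1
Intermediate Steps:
D(X) = (-7 + X)/(2*X) (D(X) = (-7 + X)/((2*X)) = (-7 + X)*(1/(2*X)) = (-7 + X)/(2*X))
P(q) = -3 + q² + q²*(-3 + q) (P(q) = -7 + ((q² + (q*(-3 + q))*q) + 4) = -7 + ((q² + q²*(-3 + q)) + 4) = -7 + (4 + q² + q²*(-3 + q)) = -3 + q² + q²*(-3 + q))
D(-6) - 43*P(-4) = (½)*(-7 - 6)/(-6) - 43*(-3 + (-4)³ - 2*(-4)²) = (½)*(-⅙)*(-13) - 43*(-3 - 64 - 2*16) = 13/12 - 43*(-3 - 64 - 32) = 13/12 - 43*(-99) = 13/12 + 4257 = 51097/12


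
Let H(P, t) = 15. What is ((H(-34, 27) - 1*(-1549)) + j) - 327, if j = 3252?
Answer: 4489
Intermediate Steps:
((H(-34, 27) - 1*(-1549)) + j) - 327 = ((15 - 1*(-1549)) + 3252) - 327 = ((15 + 1549) + 3252) - 327 = (1564 + 3252) - 327 = 4816 - 327 = 4489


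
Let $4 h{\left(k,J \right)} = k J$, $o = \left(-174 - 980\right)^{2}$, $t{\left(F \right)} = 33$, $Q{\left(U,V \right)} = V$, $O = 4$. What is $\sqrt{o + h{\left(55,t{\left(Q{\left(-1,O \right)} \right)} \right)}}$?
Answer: $\frac{\sqrt{5328679}}{2} \approx 1154.2$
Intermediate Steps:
$o = 1331716$ ($o = \left(-1154\right)^{2} = 1331716$)
$h{\left(k,J \right)} = \frac{J k}{4}$ ($h{\left(k,J \right)} = \frac{k J}{4} = \frac{J k}{4}$)
$\sqrt{o + h{\left(55,t{\left(Q{\left(-1,O \right)} \right)} \right)}} = \sqrt{1331716 + \frac{1}{4} \cdot 33 \cdot 55} = \sqrt{1331716 + \frac{1815}{4}} = \sqrt{\frac{5328679}{4}} = \frac{\sqrt{5328679}}{2}$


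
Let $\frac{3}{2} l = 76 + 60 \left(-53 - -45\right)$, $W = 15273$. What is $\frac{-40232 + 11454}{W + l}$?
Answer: $- \frac{86334}{45011} \approx -1.9181$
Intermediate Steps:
$l = - \frac{808}{3}$ ($l = \frac{2 \left(76 + 60 \left(-53 - -45\right)\right)}{3} = \frac{2 \left(76 + 60 \left(-53 + 45\right)\right)}{3} = \frac{2 \left(76 + 60 \left(-8\right)\right)}{3} = \frac{2 \left(76 - 480\right)}{3} = \frac{2}{3} \left(-404\right) = - \frac{808}{3} \approx -269.33$)
$\frac{-40232 + 11454}{W + l} = \frac{-40232 + 11454}{15273 - \frac{808}{3}} = - \frac{28778}{\frac{45011}{3}} = \left(-28778\right) \frac{3}{45011} = - \frac{86334}{45011}$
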